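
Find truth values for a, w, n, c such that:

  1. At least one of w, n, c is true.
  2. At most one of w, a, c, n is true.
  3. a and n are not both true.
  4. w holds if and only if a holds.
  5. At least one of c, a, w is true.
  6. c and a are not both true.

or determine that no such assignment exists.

a = False; w = False; n = False; c = True

  (1) {w, n, c}: 1 true — at least one ✓
  (2) {w, a, c, n}: 1 true — at most one ✓
  (3) a=F, n=F — not both ✓
  (4) w=F, a=F — same ✓
  (5) {c, a, w}: 1 true — at least one ✓
  (6) c=T, a=F — not both ✓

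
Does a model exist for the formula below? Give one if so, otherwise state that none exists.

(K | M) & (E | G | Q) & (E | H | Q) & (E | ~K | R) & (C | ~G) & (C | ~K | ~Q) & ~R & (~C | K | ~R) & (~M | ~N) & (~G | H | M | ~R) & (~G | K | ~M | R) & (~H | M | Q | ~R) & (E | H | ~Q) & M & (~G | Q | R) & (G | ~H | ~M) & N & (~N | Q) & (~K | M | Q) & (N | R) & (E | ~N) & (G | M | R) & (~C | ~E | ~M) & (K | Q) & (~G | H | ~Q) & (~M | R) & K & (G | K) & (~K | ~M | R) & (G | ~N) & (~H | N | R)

Case R = True:
  Clause (~R) is falsified — contradiction.
Case R = False:
  (M) forces M = True.
  Clause (~M | R) is falsified — contradiction.
Both cases fail, so the formula is unsatisfiable.

Unsatisfiable — no assignment works.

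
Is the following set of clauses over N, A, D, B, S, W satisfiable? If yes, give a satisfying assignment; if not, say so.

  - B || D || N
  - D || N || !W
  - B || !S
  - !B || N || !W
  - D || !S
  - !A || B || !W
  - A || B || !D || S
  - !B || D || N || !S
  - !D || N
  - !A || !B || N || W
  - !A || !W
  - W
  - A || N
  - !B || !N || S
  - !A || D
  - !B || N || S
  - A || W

N=T, A=F, D=T, B=T, S=T, W=T

Unit clause (W) forces W = True.
In (!A || !W) only !A is left, so A = False.
In (A || N) only N is left, so N = True.
Set D = True.
Set B = True.
  then (!B || !N || S) forces S = True.
All clauses satisfied.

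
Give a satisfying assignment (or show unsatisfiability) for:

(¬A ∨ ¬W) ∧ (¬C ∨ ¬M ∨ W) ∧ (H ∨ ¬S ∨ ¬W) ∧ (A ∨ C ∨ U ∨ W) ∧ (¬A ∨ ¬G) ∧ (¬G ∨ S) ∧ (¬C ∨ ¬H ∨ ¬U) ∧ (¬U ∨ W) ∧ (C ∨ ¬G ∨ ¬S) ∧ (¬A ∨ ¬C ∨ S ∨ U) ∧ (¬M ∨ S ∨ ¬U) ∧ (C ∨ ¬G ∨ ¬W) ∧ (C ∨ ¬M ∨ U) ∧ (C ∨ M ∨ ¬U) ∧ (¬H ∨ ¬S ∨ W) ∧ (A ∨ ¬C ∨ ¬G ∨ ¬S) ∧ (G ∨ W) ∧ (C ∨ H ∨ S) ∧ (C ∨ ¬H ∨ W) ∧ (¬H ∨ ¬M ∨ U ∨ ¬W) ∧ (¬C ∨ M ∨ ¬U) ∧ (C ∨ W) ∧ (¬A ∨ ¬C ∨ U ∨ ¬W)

Set U = False.
Set M = False.
Set G = False.
  then (G ∨ W) forces W = True.
  then (¬A ∨ ¬W) forces A = False.
Set H = True.
Set S = True.
Set C = True.
All clauses satisfied.

U = False, M = False, G = False, H = True, S = True, C = True, A = False, W = True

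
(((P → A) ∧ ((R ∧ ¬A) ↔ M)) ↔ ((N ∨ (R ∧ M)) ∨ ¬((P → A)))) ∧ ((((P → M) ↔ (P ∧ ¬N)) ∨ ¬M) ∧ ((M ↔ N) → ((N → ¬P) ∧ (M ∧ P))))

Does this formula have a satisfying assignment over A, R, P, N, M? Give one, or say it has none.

A = True, R = False, P = True, N = True, M = False

  ((P → A) ∧ ((R ∧ ¬A) ↔ M)) ↔ ((N ∨ (R ∧ M)) ∨ ¬((P → A))) = True
    (P → A) ∧ ((R ∧ ¬A) ↔ M) = True
      P → A = True
      (R ∧ ¬A) ↔ M = True
        R ∧ ¬A = False
          ¬A = False
    (N ∨ (R ∧ M)) ∨ ¬((P → A)) = True
      N ∨ (R ∧ M) = True
        R ∧ M = False
      ¬((P → A)) = False
        P → A = True
  (((P → M) ↔ (P ∧ ¬N)) ∨ ¬M) ∧ ((M ↔ N) → ((N → ¬P) ∧ (M ∧ P))) = True
    ((P → M) ↔ (P ∧ ¬N)) ∨ ¬M = True
      (P → M) ↔ (P ∧ ¬N) = True
        P → M = False
        P ∧ ¬N = False
          ¬N = False
      ¬M = True
    (M ↔ N) → ((N → ¬P) ∧ (M ∧ P)) = True
      M ↔ N = False
      (N → ¬P) ∧ (M ∧ P) = False
        N → ¬P = False
          ¬P = False
        M ∧ P = False
Both conjuncts True, so the formula holds.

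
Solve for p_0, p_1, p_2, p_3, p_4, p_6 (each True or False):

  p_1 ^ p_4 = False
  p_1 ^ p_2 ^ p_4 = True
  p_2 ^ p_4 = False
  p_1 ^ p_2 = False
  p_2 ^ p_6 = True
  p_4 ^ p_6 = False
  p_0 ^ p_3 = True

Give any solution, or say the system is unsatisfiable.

Adding constraints 3, 5, 6 mod 2: every variable appears an even number of times on the left, so the left side is 0.
But the right sides sum to 1 (mod 2). 0 ≠ 1 — the system is inconsistent.

No satisfying assignment exists.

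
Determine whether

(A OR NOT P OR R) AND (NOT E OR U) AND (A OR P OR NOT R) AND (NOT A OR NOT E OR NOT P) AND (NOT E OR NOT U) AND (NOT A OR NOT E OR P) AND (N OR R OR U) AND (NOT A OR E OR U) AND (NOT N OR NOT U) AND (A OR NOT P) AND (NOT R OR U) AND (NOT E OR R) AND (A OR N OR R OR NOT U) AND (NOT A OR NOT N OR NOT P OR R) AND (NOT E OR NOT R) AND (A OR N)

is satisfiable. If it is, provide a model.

P=T, E=F, U=T, N=F, A=T, R=F

Set P = True.
  then (A OR NOT P) forces A = True.
  then (NOT A OR NOT E OR NOT P) forces E = False.
  then (NOT A OR E OR U) forces U = True.
  then (NOT N OR NOT U) forces N = False.
Set R = False.
All clauses satisfied.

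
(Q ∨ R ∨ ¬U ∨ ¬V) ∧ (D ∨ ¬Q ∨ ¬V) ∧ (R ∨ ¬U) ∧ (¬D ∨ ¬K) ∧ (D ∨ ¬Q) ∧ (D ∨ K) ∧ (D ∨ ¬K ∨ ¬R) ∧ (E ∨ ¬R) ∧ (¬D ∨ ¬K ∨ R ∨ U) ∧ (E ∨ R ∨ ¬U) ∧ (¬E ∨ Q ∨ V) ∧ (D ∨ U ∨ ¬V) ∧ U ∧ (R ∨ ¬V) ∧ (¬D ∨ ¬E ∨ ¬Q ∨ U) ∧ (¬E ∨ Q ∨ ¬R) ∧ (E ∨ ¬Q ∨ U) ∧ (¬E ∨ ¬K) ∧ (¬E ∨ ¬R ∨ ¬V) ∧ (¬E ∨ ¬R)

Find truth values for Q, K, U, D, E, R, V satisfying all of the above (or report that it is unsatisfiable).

No satisfying assignment exists.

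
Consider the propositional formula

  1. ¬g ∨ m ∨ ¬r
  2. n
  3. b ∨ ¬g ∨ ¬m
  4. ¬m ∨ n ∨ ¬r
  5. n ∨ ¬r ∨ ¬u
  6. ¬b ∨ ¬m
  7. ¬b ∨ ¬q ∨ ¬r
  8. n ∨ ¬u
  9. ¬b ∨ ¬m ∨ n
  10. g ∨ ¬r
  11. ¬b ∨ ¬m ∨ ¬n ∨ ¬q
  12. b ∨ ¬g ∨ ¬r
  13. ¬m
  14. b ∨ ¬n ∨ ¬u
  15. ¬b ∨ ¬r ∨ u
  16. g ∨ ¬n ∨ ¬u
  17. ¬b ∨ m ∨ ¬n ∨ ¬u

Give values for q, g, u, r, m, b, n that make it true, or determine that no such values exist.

q = False; g = False; u = False; r = False; m = False; b = False; n = True

Unit clause (n) forces n = True.
Unit clause (¬m) forces m = False.
Set q = False.
Set g = False.
  then (g ∨ ¬r) forces r = False.
  then (g ∨ ¬n ∨ ¬u) forces u = False.
Set b = False.
All clauses satisfied.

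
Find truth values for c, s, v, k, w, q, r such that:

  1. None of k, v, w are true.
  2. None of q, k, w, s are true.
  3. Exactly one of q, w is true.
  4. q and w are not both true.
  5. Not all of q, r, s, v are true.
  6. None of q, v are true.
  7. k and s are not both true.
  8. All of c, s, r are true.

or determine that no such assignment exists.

No satisfying assignment exists.

Case s = True:
  Constraint (2) is violated (s=T) — contradiction.
Case s = False:
  Constraint (8) is violated (s=F) — contradiction.
Both cases fail — unsatisfiable.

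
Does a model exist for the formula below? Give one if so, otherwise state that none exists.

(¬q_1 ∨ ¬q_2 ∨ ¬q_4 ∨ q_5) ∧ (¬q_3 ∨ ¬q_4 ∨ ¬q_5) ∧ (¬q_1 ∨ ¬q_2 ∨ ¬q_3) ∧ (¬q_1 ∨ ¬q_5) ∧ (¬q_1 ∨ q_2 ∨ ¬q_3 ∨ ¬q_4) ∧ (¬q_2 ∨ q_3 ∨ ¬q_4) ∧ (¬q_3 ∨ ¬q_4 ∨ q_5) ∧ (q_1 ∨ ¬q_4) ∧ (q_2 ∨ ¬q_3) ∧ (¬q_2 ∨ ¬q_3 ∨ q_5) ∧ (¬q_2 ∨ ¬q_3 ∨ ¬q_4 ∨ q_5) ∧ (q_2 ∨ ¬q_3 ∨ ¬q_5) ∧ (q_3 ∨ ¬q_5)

q_1 = False; q_2 = True; q_3 = True; q_4 = False; q_5 = True

Set q_1 = False.
  then (q_1 ∨ ¬q_4) forces q_4 = False.
Set q_2 = True.
Set q_3 = True.
  then (¬q_2 ∨ ¬q_3 ∨ q_5) forces q_5 = True.
All clauses satisfied.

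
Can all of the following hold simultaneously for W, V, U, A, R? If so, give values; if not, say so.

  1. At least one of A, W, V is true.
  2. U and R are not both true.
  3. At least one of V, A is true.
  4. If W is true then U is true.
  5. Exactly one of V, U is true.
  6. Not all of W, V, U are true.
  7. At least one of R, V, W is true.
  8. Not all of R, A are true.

W = False, V = True, U = False, A = False, R = False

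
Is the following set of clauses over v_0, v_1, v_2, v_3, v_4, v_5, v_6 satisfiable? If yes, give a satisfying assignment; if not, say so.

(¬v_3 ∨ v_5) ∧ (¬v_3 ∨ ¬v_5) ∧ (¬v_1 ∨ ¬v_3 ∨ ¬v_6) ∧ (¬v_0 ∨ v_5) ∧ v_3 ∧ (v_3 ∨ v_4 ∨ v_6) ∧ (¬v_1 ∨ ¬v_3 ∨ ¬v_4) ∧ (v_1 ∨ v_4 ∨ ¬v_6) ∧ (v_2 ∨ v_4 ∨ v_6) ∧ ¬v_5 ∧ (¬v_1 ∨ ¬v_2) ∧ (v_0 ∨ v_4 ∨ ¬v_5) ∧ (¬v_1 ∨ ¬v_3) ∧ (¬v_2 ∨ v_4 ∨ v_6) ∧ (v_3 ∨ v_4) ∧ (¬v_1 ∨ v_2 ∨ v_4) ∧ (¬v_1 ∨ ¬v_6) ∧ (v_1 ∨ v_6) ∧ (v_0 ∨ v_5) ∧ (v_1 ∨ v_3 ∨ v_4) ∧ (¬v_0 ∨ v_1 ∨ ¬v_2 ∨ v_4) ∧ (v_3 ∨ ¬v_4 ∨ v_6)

Case v_3 = True:
  (¬v_3 ∨ v_5) forces v_5 = True.
  Clause (¬v_3 ∨ ¬v_5) is falsified — contradiction.
Case v_3 = False:
  Clause (v_3) is falsified — contradiction.
Both cases fail, so the formula is unsatisfiable.

Unsatisfiable — no assignment works.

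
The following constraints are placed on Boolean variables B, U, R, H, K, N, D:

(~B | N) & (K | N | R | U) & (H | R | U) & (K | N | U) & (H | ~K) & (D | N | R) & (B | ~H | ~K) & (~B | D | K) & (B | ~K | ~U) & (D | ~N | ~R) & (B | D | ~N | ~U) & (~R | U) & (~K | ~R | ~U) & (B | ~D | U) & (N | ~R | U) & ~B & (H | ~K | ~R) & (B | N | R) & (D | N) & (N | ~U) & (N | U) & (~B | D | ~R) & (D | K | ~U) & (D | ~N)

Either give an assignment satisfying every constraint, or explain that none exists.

B: False; U: True; R: True; H: False; K: False; N: True; D: True

Unit clause (~B) forces B = False.
Set U = True.
  then (B | ~K | ~U) forces K = False.
  then (N | ~U) forces N = True.
  then (D | K | ~U) forces D = True.
Set R = True.
Set H = False.
All clauses satisfied.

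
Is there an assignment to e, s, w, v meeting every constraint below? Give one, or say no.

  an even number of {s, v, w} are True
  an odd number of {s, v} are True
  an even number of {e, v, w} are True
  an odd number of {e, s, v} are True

e=F; s=F; w=T; v=T

{s, v, w}: 2 true → even ✓
{s, v}: 1 true → odd ✓
{e, v, w}: 2 true → even ✓
{e, s, v}: 1 true → odd ✓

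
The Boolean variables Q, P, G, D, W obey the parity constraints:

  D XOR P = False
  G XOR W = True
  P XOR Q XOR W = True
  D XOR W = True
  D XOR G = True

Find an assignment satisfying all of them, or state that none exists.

Unsatisfiable — no assignment works.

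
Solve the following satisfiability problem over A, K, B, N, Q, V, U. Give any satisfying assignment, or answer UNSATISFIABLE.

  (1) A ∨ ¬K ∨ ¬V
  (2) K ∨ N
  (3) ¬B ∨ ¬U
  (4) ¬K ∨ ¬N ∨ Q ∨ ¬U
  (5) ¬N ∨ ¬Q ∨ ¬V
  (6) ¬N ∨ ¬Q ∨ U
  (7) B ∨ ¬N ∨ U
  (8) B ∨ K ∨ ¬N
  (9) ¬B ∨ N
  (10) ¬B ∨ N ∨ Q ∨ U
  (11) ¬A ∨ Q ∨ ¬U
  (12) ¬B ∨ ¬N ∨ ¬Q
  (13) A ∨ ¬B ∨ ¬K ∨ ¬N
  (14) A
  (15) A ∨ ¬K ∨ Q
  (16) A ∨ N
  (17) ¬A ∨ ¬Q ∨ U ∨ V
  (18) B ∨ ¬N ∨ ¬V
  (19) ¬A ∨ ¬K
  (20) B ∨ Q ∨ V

Unit clause (A) forces A = True.
In (¬A ∨ ¬K) only ¬K is left, so K = False.
In (K ∨ N) only N is left, so N = True.
In (B ∨ K ∨ ¬N) only B is left, so B = True.
In (¬B ∨ ¬N ∨ ¬Q) only ¬Q is left, so Q = False.
In (¬B ∨ ¬U) only ¬U is left, so U = False.
Set V = True.
All clauses satisfied.

A = True, K = False, B = True, N = True, Q = False, V = True, U = False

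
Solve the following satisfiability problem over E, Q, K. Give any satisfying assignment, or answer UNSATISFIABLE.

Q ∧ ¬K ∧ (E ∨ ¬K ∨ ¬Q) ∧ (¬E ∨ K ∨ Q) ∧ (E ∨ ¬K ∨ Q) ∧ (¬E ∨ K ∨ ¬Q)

Unit clause (Q) forces Q = True.
Unit clause (¬K) forces K = False.
In (¬E ∨ K ∨ ¬Q) only ¬E is left, so E = False.
Check each clause:
  (Q): Q holds.
  (¬K): ¬K holds.
  (E ∨ ¬K ∨ ¬Q): ¬K holds.
  (¬E ∨ K ∨ Q): ¬E holds.
  (E ∨ ¬K ∨ Q): ¬K holds.
  (¬E ∨ K ∨ ¬Q): ¬E holds.
All clauses satisfied.

E: False, Q: True, K: False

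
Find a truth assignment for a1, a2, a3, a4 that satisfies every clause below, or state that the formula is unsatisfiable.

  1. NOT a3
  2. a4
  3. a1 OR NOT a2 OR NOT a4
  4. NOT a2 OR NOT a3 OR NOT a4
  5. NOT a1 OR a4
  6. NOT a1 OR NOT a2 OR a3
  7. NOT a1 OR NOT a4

a1 = False, a2 = False, a3 = False, a4 = True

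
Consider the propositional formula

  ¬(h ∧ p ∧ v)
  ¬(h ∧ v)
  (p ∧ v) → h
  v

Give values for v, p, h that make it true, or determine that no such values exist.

v=T, p=F, h=F

Unit clause (v) forces v = True.
In (¬h ∨ ¬v) only ¬h is left, so h = False.
In (h ∨ ¬p ∨ ¬v) only ¬p is left, so p = False.
Check each clause:
  (v): v holds.
  (¬h ∨ ¬p ∨ ¬v): ¬h holds.
  (¬h ∨ ¬v): ¬h holds.
  (h ∨ ¬p ∨ ¬v): ¬p holds.
All clauses satisfied.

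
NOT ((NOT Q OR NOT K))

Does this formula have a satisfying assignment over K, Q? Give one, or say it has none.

K: True; Q: True

  NOT ((NOT Q OR NOT K)) = True
    NOT Q OR NOT K = False
      NOT Q = False
      NOT K = False
The formula evaluates to True.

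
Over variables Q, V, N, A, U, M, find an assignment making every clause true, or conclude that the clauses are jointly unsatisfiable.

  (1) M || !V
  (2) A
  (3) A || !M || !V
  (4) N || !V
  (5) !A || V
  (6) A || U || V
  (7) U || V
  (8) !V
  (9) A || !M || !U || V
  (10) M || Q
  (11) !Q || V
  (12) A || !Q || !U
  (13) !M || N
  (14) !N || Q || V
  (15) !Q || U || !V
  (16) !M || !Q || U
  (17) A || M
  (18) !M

Unsatisfiable

Case V = True:
  Clause (!V) is falsified — contradiction.
Case V = False:
  (A) forces A = True.
  Clause (!A || V) is falsified — contradiction.
Both cases fail, so the formula is unsatisfiable.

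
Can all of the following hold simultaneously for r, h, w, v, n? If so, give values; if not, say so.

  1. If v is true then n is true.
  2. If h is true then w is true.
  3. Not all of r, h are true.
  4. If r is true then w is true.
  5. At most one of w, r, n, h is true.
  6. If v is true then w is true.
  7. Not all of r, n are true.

r: False; h: False; w: True; v: False; n: False

  (1) v=F ⇒ n: vacuous ✓
  (2) h=F ⇒ w: vacuous ✓
  (3) {r, h}: 0/2 true — not all ✓
  (4) r=F ⇒ w: vacuous ✓
  (5) {w, r, n, h}: 1 true — at most one ✓
  (6) v=F ⇒ w: vacuous ✓
  (7) {r, n}: 0/2 true — not all ✓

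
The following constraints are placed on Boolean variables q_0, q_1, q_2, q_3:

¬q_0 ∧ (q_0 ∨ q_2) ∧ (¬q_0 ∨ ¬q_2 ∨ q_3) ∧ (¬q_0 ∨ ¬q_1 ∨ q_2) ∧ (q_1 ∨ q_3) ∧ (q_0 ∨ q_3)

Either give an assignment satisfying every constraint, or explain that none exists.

Unit clause (¬q_0) forces q_0 = False.
In (q_0 ∨ q_2) only q_2 is left, so q_2 = True.
In (q_0 ∨ q_3) only q_3 is left, so q_3 = True.
Set q_1 = True.
Check each clause:
  (¬q_0): ¬q_0 holds.
  (q_0 ∨ q_2): q_2 holds.
  (¬q_0 ∨ ¬q_2 ∨ q_3): ¬q_0 holds.
  (¬q_0 ∨ ¬q_1 ∨ q_2): ¬q_0 holds.
  (q_1 ∨ q_3): q_1 holds.
  (q_0 ∨ q_3): q_3 holds.
All clauses satisfied.

q_0 = False, q_1 = True, q_2 = True, q_3 = True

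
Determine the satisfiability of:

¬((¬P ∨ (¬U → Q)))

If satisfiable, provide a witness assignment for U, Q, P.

U: False, Q: False, P: True

  ¬((¬P ∨ (¬U → Q))) = True
    ¬P ∨ (¬U → Q) = False
      ¬P = False
      ¬U → Q = False
        ¬U = True
The formula evaluates to True.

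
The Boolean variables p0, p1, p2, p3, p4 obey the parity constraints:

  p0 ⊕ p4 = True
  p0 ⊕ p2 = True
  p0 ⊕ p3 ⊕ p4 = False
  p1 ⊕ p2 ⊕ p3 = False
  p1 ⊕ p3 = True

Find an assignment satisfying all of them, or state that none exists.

p0: False, p1: False, p2: True, p3: True, p4: True

p0 ⊕ p4 = F ⊕ T = True ✓
p0 ⊕ p2 = F ⊕ T = True ✓
p0 ⊕ p3 ⊕ p4 = F ⊕ T ⊕ T = False ✓
p1 ⊕ p2 ⊕ p3 = F ⊕ T ⊕ T = False ✓
p1 ⊕ p3 = F ⊕ T = True ✓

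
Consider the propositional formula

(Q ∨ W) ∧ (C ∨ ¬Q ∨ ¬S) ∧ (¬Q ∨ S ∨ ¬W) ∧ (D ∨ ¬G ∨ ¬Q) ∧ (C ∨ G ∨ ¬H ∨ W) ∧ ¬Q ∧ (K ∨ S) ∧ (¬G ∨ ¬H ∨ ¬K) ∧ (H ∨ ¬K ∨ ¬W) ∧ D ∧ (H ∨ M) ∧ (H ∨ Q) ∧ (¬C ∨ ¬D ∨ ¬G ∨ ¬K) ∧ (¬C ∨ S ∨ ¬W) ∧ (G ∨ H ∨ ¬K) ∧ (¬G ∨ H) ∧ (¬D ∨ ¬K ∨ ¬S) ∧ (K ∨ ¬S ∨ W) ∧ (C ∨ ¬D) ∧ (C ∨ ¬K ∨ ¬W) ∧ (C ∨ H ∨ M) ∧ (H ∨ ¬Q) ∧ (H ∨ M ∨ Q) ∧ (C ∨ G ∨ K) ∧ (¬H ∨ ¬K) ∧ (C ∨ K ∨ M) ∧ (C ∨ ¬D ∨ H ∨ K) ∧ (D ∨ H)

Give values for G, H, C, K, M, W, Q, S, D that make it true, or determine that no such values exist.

Unit clause (¬Q) forces Q = False.
Unit clause (D) forces D = True.
In (H ∨ Q) only H is left, so H = True.
In (C ∨ ¬D) only C is left, so C = True.
In (¬H ∨ ¬K) only ¬K is left, so K = False.
In (Q ∨ W) only W is left, so W = True.
In (K ∨ S) only S is left, so S = True.
Set G = True.
Set M = True.
All clauses satisfied.

G=T, H=T, C=T, K=F, M=T, W=T, Q=F, S=T, D=T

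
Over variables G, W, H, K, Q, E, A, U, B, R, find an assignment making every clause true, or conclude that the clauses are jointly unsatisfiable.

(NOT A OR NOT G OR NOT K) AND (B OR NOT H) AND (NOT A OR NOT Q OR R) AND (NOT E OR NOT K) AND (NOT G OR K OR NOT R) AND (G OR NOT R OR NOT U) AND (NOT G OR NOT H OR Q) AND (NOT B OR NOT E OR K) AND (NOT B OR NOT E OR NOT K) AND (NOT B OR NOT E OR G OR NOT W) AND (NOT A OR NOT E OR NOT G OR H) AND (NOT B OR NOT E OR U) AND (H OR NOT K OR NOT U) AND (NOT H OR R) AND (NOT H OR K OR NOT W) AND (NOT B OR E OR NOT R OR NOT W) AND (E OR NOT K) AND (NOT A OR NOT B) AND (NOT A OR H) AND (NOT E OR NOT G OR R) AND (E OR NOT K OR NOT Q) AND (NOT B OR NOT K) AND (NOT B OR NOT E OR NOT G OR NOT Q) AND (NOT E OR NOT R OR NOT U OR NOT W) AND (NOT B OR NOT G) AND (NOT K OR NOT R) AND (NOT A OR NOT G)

Set G = False.
Set W = False.
Set H = False.
  then (NOT A OR H) forces A = False.
Try K = True:
  (NOT E OR NOT K) forces E = False.
  clause (E OR NOT K) is falsified — backtrack.
So K = False.
Set Q = True.
Set E = False.
Set U = False.
Set B = False.
Set R = True.
All clauses satisfied.

G = False; W = False; H = False; K = False; Q = True; E = False; A = False; U = False; B = False; R = True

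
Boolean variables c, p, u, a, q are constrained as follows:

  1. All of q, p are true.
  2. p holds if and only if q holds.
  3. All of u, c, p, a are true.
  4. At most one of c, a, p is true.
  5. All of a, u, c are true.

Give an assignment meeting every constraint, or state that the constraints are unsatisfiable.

UNSATISFIABLE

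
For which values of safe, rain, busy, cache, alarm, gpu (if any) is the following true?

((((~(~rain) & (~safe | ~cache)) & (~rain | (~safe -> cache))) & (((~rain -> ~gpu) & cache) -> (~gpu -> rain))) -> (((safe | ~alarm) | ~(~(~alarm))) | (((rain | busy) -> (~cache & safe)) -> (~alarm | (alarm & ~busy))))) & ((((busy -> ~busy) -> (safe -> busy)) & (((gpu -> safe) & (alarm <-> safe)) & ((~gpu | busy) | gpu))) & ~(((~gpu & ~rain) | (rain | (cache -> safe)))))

Case rain = True: the conjunct ~(((~gpu & ~rain) | (rain | (cache -> safe)))) becomes ~((False | True)) = False.
Case rain = False: the formula simplifies to (((busy -> ~busy) -> (safe -> busy)) & (((gpu -> safe) & (alarm <-> safe)) & ((~gpu | busy) | gpu))) & ~((~gpu | (cache -> safe))).
  safe = True: the conjunct ~((~gpu | (cache -> safe))) becomes ~((~gpu | True)) = False.
  safe = False: simplifies to ((~gpu & ~alarm) & ((~gpu | busy) | gpu)) & ~((~gpu | ~cache)).
    gpu = True: the conjunct ~gpu is False.
    gpu = False: the conjunct ~((~gpu | ~cache)) becomes ~((True | ~cache)) = False.
Both cases fail — unsatisfiable.

Unsatisfiable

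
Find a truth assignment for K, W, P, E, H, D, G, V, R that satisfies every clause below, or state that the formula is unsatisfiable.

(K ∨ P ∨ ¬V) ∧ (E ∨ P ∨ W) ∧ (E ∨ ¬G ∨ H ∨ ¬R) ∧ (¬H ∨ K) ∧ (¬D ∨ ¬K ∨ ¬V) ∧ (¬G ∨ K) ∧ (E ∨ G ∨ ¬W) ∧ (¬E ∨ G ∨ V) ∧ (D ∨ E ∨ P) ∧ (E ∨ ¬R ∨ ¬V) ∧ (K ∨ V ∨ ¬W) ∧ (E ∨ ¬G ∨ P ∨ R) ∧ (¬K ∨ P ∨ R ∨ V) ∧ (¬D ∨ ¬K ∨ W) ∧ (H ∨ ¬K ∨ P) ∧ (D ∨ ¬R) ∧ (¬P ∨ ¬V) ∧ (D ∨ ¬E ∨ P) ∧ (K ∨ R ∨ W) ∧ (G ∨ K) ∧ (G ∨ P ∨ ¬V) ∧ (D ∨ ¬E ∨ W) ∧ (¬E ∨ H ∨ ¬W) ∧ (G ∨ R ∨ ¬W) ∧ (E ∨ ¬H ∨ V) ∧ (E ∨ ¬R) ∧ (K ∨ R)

Set K = True.
Set W = False.
  then (¬D ∨ ¬K ∨ W) forces D = False.
  then (D ∨ ¬R) forces R = False.
  then (D ∨ ¬E ∨ W) forces E = False.
  then (E ∨ P ∨ W) forces P = True.
  then (¬P ∨ ¬V) forces V = False.
  then (E ∨ ¬H ∨ V) forces H = False.
Set G = False.
All clauses satisfied.

K = True; W = False; P = True; E = False; H = False; D = False; G = False; V = False; R = False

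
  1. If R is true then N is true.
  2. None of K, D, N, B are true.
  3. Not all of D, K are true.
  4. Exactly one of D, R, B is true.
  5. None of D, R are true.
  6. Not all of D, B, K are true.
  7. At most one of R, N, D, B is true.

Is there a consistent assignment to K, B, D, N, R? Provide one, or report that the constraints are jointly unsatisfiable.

Case R = True:
  Constraint (5) is violated (R=T) — contradiction.
Case R = False:
  (2) forces K = False.
  (2) forces D = False.
  (2) forces N = False.
  (2) forces B = False.
  Constraint (4) is violated (D=F, R=F, B=F) — contradiction.
Both cases fail — unsatisfiable.

Unsatisfiable — no assignment works.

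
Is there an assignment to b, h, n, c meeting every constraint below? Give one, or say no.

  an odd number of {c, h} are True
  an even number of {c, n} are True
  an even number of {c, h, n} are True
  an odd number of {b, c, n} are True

b: True, h: False, n: True, c: True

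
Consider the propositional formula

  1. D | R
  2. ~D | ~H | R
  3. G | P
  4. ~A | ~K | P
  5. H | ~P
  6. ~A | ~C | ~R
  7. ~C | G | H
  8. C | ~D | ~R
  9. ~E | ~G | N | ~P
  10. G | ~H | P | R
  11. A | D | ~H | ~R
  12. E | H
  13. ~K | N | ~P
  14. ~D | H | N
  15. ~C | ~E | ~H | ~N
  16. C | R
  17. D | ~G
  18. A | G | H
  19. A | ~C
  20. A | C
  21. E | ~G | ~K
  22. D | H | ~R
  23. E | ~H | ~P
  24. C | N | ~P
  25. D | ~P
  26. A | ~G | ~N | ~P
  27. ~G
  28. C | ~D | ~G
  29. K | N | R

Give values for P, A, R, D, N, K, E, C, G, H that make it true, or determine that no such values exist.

Case P = True:
  (H | ~P) forces H = True.
  (E | ~H | ~P) forces E = True.
  (D | ~P) forces D = True.
  (~D | ~H | R) forces R = True.
  (C | ~D | ~R) forces C = True.
  (~A | ~C | ~R) forces A = False.
  Clause (A | ~C) is falsified — contradiction.
Case P = False:
  (G | P) forces G = True.
  Clause (~G) is falsified — contradiction.
Both cases fail, so the formula is unsatisfiable.

Unsatisfiable — no assignment works.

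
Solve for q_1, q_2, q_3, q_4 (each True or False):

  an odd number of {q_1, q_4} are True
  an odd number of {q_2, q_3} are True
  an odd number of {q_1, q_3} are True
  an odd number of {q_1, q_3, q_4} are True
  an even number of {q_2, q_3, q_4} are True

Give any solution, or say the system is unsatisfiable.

No satisfying assignment exists.

Adding constraints 2, 3, 4, 5 mod 2: every variable appears an even number of times on the left, so the left side is 0.
But the right sides sum to 1 (mod 2). 0 ≠ 1 — the system is inconsistent.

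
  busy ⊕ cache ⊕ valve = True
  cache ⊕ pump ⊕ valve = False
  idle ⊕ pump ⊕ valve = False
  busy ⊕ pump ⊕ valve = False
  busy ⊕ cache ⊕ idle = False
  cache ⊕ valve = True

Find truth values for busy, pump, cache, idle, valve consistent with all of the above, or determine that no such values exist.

busy: False; pump: True; cache: False; idle: False; valve: True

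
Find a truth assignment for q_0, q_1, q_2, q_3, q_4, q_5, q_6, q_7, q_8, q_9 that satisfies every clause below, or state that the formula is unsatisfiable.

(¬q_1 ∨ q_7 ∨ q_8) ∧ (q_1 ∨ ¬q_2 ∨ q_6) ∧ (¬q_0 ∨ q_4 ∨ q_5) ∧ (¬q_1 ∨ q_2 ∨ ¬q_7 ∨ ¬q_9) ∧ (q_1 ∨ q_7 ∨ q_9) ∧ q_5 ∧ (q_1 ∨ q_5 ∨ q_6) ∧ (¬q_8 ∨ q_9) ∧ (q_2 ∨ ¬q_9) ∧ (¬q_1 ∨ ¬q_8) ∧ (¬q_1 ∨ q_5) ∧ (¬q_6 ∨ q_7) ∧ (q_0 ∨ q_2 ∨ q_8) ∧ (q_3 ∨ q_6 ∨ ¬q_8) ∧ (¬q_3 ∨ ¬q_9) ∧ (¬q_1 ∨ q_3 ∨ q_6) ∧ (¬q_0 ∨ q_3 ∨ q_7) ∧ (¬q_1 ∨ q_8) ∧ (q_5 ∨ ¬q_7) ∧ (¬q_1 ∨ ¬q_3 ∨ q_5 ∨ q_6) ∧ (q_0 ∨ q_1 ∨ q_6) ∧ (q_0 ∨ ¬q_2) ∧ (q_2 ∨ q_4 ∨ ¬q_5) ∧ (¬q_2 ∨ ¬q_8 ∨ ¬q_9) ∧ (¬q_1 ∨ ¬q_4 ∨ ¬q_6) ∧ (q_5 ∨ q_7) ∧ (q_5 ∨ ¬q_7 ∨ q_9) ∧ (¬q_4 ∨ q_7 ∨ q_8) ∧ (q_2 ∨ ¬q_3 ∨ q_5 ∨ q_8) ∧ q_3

q_0=T, q_1=F, q_2=F, q_3=T, q_4=T, q_5=T, q_6=T, q_7=T, q_8=F, q_9=F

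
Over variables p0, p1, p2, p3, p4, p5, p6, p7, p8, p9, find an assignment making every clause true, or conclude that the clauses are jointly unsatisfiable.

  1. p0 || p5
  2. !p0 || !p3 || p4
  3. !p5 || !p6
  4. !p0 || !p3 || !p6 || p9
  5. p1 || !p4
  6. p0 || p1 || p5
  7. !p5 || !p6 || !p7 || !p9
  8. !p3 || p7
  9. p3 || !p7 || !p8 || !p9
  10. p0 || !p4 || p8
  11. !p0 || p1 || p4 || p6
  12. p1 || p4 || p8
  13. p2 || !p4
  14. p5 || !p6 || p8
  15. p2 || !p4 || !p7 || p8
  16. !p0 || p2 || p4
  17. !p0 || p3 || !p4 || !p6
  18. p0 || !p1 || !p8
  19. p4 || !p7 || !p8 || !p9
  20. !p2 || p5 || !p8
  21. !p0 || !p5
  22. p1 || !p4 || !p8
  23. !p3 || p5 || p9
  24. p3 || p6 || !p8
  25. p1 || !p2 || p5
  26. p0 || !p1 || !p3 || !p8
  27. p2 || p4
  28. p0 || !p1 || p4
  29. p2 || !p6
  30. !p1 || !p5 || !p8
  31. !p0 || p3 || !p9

p0 = True, p1 = True, p2 = True, p3 = False, p4 = False, p5 = False, p6 = False, p7 = True, p8 = False, p9 = False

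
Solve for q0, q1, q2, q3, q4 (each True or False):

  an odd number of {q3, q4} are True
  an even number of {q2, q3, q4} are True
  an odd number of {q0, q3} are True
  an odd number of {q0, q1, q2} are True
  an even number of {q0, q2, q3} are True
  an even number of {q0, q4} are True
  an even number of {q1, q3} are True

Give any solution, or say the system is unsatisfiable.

Unsatisfiable

Adding constraints 1, 2, 3, 4, 7 mod 2: every variable appears an even number of times on the left, so the left side is 0.
But the right sides sum to 1 (mod 2). 0 ≠ 1 — the system is inconsistent.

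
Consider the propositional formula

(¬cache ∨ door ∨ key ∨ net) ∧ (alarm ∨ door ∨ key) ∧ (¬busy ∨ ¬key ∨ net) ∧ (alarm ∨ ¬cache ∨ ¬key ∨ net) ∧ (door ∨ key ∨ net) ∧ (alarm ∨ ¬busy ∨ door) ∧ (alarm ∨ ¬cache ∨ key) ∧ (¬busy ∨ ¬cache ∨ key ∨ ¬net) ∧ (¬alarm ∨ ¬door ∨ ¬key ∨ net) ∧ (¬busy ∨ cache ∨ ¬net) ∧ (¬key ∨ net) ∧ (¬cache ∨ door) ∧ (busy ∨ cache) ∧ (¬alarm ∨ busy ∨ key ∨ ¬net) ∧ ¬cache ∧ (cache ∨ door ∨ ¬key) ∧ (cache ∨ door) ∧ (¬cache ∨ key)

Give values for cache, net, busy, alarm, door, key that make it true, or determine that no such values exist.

cache=F, net=F, busy=T, alarm=T, door=T, key=F

Unit clause (¬cache) forces cache = False.
In (cache ∨ door) only door is left, so door = True.
In (busy ∨ cache) only busy is left, so busy = True.
In (¬busy ∨ cache ∨ ¬net) only ¬net is left, so net = False.
In (¬key ∨ net) only ¬key is left, so key = False.
Set alarm = True.
All clauses satisfied.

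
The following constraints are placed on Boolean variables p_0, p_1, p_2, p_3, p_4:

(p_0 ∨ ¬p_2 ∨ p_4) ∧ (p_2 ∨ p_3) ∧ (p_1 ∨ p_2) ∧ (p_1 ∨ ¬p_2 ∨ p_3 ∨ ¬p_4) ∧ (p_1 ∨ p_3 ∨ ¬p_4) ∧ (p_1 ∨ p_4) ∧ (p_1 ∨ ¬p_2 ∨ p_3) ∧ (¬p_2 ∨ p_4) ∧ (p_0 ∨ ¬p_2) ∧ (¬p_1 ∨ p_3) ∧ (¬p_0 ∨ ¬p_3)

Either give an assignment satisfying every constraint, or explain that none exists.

Try p_0 = True:
  (¬p_0 ∨ ¬p_3) forces p_3 = False.
  (p_2 ∨ p_3) forces p_2 = True.
  (p_1 ∨ ¬p_2 ∨ p_3) forces p_1 = True.
  clause (¬p_1 ∨ p_3) is falsified — backtrack.
So p_0 = False.
  then (p_0 ∨ ¬p_2) forces p_2 = False.
  then (p_2 ∨ p_3) forces p_3 = True.
  then (p_1 ∨ p_2) forces p_1 = True.
Set p_4 = False.
All clauses satisfied.

p_0=F; p_1=T; p_2=F; p_3=T; p_4=F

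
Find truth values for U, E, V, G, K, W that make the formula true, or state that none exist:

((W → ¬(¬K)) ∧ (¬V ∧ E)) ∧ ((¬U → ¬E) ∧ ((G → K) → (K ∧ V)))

U=T, E=T, V=F, G=T, K=F, W=F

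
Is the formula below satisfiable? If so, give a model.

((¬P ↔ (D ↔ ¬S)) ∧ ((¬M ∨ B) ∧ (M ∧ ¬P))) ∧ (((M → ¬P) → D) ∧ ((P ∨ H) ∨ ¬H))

H: True, D: True, M: True, B: True, S: False, P: False

  (¬P ↔ (D ↔ ¬S)) ∧ ((¬M ∨ B) ∧ (M ∧ ¬P)) = True
    ¬P ↔ (D ↔ ¬S) = True
      ¬P = True
      D ↔ ¬S = True
        ¬S = True
    (¬M ∨ B) ∧ (M ∧ ¬P) = True
      ¬M ∨ B = True
        ¬M = False
      M ∧ ¬P = True
        ¬P = True
  ((M → ¬P) → D) ∧ ((P ∨ H) ∨ ¬H) = True
    (M → ¬P) → D = True
      M → ¬P = True
        ¬P = True
    (P ∨ H) ∨ ¬H = True
      P ∨ H = True
      ¬H = False
Both conjuncts True, so the formula holds.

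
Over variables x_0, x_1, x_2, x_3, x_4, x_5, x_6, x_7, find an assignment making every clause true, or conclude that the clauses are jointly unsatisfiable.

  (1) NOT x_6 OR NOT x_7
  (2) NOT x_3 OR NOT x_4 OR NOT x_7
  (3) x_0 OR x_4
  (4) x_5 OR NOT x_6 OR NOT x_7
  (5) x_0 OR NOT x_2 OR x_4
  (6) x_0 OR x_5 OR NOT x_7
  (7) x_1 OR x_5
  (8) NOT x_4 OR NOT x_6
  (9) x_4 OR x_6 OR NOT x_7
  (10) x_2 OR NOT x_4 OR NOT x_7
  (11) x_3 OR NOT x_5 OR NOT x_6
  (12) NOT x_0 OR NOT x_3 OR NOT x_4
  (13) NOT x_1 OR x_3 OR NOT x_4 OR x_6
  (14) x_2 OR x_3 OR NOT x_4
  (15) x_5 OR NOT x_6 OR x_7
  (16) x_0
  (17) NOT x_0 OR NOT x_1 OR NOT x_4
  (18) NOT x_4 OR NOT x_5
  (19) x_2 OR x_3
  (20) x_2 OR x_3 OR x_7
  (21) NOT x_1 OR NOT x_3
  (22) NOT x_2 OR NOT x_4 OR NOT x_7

x_0 = True; x_1 = True; x_2 = True; x_3 = False; x_4 = False; x_5 = True; x_6 = False; x_7 = False

Unit clause (x_0) forces x_0 = True.
Set x_1 = True.
  then (NOT x_0 OR NOT x_1 OR NOT x_4) forces x_4 = False.
  then (NOT x_1 OR NOT x_3) forces x_3 = False.
  then (x_2 OR x_3) forces x_2 = True.
Set x_5 = True.
  then (x_3 OR NOT x_5 OR NOT x_6) forces x_6 = False.
  then (x_4 OR x_6 OR NOT x_7) forces x_7 = False.
All clauses satisfied.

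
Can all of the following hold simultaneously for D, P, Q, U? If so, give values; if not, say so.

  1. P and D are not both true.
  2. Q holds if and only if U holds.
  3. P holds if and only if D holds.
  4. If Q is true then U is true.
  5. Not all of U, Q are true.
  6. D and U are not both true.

D = False; P = False; Q = False; U = False

  (1) P=F, D=F — not both ✓
  (2) Q=F, U=F — same ✓
  (3) P=F, D=F — same ✓
  (4) Q=F ⇒ U: vacuous ✓
  (5) {U, Q}: 0/2 true — not all ✓
  (6) D=F, U=F — not both ✓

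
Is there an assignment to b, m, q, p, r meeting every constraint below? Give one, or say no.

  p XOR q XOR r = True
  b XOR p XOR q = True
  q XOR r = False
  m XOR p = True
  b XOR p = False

b: True; m: False; q: True; p: True; r: True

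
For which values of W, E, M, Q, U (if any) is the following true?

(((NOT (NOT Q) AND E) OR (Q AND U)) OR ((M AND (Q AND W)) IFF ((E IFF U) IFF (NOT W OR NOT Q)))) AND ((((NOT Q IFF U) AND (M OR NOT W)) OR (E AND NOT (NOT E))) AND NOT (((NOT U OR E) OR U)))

Unsatisfiable — no assignment works.

The conjunct NOT (((NOT U OR E) OR U)) is unsatisfiable on its own:
  E=F, U=F: evaluates to False.
  E=F, U=T: evaluates to False.
  E=T, U=F: evaluates to False.
  E=T, U=T: evaluates to False.
So the whole conjunction is unsatisfiable.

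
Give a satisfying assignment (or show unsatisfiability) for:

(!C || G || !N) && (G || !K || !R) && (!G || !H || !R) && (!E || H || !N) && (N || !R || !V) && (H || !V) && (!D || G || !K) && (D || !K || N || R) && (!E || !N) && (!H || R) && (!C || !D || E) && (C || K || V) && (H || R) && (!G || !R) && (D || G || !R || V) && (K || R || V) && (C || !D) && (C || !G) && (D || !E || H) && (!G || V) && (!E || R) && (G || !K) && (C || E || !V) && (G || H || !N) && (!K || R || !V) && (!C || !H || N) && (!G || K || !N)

Set G = False.
  then (G || !K) forces K = False.
Try N = True:
  (!C || G || !N) forces C = False.
  (!E || !N) forces E = False.
  (C || K || V) forces V = True.
  clause (C || E || !V) is falsified — backtrack.
So N = False.
Try V = True:
  (N || !R || !V) forces R = False.
  (H || !V) forces H = True.
  clause (!H || R) is falsified — backtrack.
So V = False.
  then (C || K || V) forces C = True.
  then (K || R || V) forces R = True.
  then (!C || !H || N) forces H = False.
  then (D || G || !R || V) forces D = True.
  then (!C || !D || E) forces E = True.
All clauses satisfied.

G=F, N=F, V=F, C=T, E=T, H=F, K=F, D=T, R=T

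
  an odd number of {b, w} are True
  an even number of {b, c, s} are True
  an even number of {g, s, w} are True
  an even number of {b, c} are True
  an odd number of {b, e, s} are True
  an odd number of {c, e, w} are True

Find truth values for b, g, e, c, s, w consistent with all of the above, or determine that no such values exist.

b=T, g=F, e=F, c=T, s=F, w=F

{b, w}: 1 true → odd ✓
{b, c, s}: 2 true → even ✓
{g, s, w}: 0 true → even ✓
{b, c}: 2 true → even ✓
{b, e, s}: 1 true → odd ✓
{c, e, w}: 1 true → odd ✓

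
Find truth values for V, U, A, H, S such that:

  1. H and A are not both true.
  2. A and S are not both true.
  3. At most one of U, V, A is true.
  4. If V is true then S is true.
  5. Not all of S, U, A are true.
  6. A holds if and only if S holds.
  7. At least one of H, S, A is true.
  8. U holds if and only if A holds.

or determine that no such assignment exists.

V=F, U=F, A=F, H=T, S=F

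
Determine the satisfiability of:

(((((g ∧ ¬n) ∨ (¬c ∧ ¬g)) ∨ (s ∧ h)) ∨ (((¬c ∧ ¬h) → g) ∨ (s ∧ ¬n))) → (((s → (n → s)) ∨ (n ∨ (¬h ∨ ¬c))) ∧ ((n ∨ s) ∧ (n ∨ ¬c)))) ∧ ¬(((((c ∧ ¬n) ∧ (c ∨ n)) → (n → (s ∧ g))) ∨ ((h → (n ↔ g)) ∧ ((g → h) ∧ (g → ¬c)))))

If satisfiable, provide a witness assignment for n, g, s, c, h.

The conjunct ¬(((((c ∧ ¬n) ∧ (c ∨ n)) → (n → (s ∧ g))) ∨ ((h → (n ↔ g)) ∧ ((g → h) ∧ (g → ¬c))))) is unsatisfiable on its own:
  n = True: this becomes ¬((True ∨ ((h → g) ∧ ((g → h) ∧ (g → ¬c))))) = False.
  n = False: this becomes ¬((True ∨ ((h → ¬g) ∧ ((g → h) ∧ (g → ¬c))))) = False.
So the whole conjunction is unsatisfiable.

The formula is unsatisfiable.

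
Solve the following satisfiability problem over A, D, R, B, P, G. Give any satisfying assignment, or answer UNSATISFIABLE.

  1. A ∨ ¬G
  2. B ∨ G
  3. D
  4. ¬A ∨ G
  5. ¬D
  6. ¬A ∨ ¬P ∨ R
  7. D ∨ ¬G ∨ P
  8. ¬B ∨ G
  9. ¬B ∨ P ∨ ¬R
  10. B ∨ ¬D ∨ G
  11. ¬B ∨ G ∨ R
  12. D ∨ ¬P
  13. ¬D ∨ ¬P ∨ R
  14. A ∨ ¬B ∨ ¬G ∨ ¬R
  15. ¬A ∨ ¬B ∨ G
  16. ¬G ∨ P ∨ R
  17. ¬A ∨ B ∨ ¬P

The formula is unsatisfiable.

Case D = True:
  Clause (¬D) is falsified — contradiction.
Case D = False:
  Clause (D) is falsified — contradiction.
Both cases fail, so the formula is unsatisfiable.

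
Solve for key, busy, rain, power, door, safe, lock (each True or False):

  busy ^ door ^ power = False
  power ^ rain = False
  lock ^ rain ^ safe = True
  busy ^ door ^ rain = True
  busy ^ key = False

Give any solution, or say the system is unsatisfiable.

Unsatisfiable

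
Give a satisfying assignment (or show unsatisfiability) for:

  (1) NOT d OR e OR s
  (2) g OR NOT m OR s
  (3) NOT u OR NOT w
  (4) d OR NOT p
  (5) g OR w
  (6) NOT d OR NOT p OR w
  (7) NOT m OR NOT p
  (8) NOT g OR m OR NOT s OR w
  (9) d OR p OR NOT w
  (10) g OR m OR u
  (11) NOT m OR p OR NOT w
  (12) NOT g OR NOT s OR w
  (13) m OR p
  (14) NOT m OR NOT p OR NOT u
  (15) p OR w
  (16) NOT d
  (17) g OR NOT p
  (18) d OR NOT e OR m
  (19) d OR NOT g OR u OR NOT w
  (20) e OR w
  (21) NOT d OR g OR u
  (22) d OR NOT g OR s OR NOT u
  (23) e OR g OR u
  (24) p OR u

Case d = True:
  Clause (NOT d) is falsified — contradiction.
Case d = False:
  (d OR NOT p) forces p = False.
  (d OR p OR NOT w) forces w = False.
  Clause (p OR w) is falsified — contradiction.
Both cases fail, so the formula is unsatisfiable.

Unsatisfiable — no assignment works.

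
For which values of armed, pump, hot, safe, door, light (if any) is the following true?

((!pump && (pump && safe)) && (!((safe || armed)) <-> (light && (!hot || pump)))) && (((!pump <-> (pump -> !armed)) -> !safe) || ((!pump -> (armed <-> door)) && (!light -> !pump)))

Unsatisfiable

Case pump = True: the conjunct !pump is False.
Case pump = False: the conjunct pump is False.
Both cases fail — unsatisfiable.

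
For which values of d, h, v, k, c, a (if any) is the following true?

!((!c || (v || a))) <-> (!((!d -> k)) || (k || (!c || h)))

d = True; h = True; v = False; k = False; c = True; a = False

  !((!c || (v || a))) <-> (!((!d -> k)) || (k || (!c || h))) = True
    !((!c || (v || a))) = True
      !c || (v || a) = False
        !c = False
        v || a = False
    !((!d -> k)) || (k || (!c || h)) = True
      !((!d -> k)) = False
        !d -> k = True
          !d = False
      k || (!c || h) = True
        !c || h = True
          !c = False
The formula evaluates to True.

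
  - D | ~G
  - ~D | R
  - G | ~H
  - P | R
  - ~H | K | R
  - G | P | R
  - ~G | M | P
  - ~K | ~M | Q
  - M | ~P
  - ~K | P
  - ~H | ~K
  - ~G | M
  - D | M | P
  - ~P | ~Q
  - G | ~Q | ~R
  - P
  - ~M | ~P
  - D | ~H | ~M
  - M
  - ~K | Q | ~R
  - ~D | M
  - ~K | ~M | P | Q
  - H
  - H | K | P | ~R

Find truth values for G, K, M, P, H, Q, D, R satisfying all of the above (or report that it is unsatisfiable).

Unsatisfiable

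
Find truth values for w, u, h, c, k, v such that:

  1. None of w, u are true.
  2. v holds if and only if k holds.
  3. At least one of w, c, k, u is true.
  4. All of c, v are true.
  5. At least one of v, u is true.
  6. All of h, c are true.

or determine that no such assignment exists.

w = False, u = False, h = True, c = True, k = True, v = True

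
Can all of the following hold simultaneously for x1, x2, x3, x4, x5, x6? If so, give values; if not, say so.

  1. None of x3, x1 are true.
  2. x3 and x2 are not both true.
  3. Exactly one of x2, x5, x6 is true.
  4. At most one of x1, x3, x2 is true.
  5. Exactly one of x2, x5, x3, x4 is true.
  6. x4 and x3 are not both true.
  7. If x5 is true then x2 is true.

x1 = False, x2 = True, x3 = False, x4 = False, x5 = False, x6 = False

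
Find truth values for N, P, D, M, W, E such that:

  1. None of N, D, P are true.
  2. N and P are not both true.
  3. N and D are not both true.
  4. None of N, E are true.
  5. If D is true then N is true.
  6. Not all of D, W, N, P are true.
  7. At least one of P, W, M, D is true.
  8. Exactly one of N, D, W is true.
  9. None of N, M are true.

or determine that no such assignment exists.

N = False, P = False, D = False, M = False, W = True, E = False

  (1) {N, D, P}: 0 true — none ✓
  (2) N=F, P=F — not both ✓
  (3) N=F, D=F — not both ✓
  (4) {N, E}: 0 true — none ✓
  (5) D=F ⇒ N: vacuous ✓
  (6) {D, W, N, P}: 1/4 true — not all ✓
  (7) {P, W, M, D}: 1 true — at least one ✓
  (8) {N, D, W}: 1 true — exactly one ✓
  (9) {N, M}: 0 true — none ✓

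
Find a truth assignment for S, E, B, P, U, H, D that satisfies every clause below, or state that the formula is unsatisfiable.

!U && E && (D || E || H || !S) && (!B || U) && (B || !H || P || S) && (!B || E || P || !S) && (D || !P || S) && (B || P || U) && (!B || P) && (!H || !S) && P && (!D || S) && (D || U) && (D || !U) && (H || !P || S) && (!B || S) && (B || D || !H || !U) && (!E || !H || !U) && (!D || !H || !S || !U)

Unit clause (!U) forces U = False.
Unit clause (E) forces E = True.
In (!B || U) only !B is left, so B = False.
In (B || P || U) only P is left, so P = True.
In (D || U) only D is left, so D = True.
In (!D || S) only S is left, so S = True.
In (!H || !S) only !H is left, so H = False.
All clauses satisfied.

S = True, E = True, B = False, P = True, U = False, H = False, D = True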